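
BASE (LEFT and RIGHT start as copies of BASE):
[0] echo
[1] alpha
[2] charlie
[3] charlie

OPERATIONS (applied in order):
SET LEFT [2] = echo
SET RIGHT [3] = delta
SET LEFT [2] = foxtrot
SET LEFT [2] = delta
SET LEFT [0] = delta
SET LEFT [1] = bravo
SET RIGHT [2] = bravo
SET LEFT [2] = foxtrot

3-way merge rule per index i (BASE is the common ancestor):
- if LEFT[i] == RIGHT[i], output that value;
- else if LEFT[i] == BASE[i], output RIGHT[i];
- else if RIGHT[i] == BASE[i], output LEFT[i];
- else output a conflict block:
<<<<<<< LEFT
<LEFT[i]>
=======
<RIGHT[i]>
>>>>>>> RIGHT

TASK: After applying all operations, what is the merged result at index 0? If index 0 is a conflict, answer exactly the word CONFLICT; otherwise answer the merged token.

Final LEFT:  [delta, bravo, foxtrot, charlie]
Final RIGHT: [echo, alpha, bravo, delta]
i=0: L=delta, R=echo=BASE -> take LEFT -> delta
i=1: L=bravo, R=alpha=BASE -> take LEFT -> bravo
i=2: BASE=charlie L=foxtrot R=bravo all differ -> CONFLICT
i=3: L=charlie=BASE, R=delta -> take RIGHT -> delta
Index 0 -> delta

Answer: delta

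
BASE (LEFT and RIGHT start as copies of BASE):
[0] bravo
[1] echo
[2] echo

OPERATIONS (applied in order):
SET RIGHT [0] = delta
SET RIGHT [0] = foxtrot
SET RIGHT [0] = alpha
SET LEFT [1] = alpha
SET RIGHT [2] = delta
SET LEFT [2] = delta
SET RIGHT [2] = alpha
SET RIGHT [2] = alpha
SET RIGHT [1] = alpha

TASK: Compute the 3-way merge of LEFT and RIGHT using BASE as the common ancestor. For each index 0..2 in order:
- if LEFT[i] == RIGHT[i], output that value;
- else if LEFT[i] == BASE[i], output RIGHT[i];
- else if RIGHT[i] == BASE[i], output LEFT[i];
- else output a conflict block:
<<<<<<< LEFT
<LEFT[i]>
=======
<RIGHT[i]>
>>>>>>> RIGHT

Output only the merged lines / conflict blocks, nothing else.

Final LEFT:  [bravo, alpha, delta]
Final RIGHT: [alpha, alpha, alpha]
i=0: L=bravo=BASE, R=alpha -> take RIGHT -> alpha
i=1: L=alpha R=alpha -> agree -> alpha
i=2: BASE=echo L=delta R=alpha all differ -> CONFLICT

Answer: alpha
alpha
<<<<<<< LEFT
delta
=======
alpha
>>>>>>> RIGHT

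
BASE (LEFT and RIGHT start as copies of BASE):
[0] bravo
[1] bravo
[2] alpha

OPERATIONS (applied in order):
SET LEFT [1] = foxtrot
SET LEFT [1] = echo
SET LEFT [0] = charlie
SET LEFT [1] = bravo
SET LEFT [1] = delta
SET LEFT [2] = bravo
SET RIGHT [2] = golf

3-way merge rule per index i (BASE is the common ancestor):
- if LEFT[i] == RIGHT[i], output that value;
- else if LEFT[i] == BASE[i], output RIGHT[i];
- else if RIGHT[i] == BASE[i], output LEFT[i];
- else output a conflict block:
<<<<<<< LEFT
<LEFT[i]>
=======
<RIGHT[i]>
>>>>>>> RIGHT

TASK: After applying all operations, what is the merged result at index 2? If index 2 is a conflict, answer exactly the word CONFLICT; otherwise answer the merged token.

Final LEFT:  [charlie, delta, bravo]
Final RIGHT: [bravo, bravo, golf]
i=0: L=charlie, R=bravo=BASE -> take LEFT -> charlie
i=1: L=delta, R=bravo=BASE -> take LEFT -> delta
i=2: BASE=alpha L=bravo R=golf all differ -> CONFLICT
Index 2 -> CONFLICT

Answer: CONFLICT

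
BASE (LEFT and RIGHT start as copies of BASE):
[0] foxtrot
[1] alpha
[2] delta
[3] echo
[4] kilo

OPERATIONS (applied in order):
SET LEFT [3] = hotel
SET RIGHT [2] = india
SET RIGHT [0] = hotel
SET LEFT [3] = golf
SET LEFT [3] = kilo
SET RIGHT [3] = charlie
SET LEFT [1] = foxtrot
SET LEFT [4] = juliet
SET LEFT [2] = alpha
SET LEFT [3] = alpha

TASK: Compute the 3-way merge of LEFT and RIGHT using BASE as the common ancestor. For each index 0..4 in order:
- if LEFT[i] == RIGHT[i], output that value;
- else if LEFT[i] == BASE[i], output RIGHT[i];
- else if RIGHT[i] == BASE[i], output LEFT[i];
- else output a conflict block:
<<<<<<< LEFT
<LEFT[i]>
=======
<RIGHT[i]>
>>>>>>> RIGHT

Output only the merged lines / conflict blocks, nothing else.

Final LEFT:  [foxtrot, foxtrot, alpha, alpha, juliet]
Final RIGHT: [hotel, alpha, india, charlie, kilo]
i=0: L=foxtrot=BASE, R=hotel -> take RIGHT -> hotel
i=1: L=foxtrot, R=alpha=BASE -> take LEFT -> foxtrot
i=2: BASE=delta L=alpha R=india all differ -> CONFLICT
i=3: BASE=echo L=alpha R=charlie all differ -> CONFLICT
i=4: L=juliet, R=kilo=BASE -> take LEFT -> juliet

Answer: hotel
foxtrot
<<<<<<< LEFT
alpha
=======
india
>>>>>>> RIGHT
<<<<<<< LEFT
alpha
=======
charlie
>>>>>>> RIGHT
juliet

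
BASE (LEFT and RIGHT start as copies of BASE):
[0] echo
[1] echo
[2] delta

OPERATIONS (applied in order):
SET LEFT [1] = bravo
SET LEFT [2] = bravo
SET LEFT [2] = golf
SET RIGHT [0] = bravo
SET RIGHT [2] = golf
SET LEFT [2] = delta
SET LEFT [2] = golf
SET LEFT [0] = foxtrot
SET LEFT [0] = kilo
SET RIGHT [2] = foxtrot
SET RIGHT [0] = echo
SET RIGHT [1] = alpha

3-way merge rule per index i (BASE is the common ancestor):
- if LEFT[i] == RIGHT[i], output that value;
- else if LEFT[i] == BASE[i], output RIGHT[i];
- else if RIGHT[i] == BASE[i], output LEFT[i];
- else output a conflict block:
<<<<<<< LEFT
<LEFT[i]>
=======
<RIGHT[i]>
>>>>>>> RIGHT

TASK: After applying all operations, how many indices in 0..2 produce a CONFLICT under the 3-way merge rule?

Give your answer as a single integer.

Final LEFT:  [kilo, bravo, golf]
Final RIGHT: [echo, alpha, foxtrot]
i=0: L=kilo, R=echo=BASE -> take LEFT -> kilo
i=1: BASE=echo L=bravo R=alpha all differ -> CONFLICT
i=2: BASE=delta L=golf R=foxtrot all differ -> CONFLICT
Conflict count: 2

Answer: 2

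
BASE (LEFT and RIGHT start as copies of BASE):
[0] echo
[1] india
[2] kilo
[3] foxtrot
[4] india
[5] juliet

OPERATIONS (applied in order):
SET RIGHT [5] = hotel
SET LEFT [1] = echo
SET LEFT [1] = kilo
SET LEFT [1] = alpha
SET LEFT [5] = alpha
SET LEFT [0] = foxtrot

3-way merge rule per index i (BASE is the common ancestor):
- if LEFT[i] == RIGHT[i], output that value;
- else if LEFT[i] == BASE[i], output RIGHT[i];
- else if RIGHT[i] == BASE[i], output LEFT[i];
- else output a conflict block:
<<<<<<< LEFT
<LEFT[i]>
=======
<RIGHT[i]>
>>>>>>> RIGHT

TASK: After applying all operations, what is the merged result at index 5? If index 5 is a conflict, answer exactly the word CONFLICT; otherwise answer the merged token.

Final LEFT:  [foxtrot, alpha, kilo, foxtrot, india, alpha]
Final RIGHT: [echo, india, kilo, foxtrot, india, hotel]
i=0: L=foxtrot, R=echo=BASE -> take LEFT -> foxtrot
i=1: L=alpha, R=india=BASE -> take LEFT -> alpha
i=2: L=kilo R=kilo -> agree -> kilo
i=3: L=foxtrot R=foxtrot -> agree -> foxtrot
i=4: L=india R=india -> agree -> india
i=5: BASE=juliet L=alpha R=hotel all differ -> CONFLICT
Index 5 -> CONFLICT

Answer: CONFLICT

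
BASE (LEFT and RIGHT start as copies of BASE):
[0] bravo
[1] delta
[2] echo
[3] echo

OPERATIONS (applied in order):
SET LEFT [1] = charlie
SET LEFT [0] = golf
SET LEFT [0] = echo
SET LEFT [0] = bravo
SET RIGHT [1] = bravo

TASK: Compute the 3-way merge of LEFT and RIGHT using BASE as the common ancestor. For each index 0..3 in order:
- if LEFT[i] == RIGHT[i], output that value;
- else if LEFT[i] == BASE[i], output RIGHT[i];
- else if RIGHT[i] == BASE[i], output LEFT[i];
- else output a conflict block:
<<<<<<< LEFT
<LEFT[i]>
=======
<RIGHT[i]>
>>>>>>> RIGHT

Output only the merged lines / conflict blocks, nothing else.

Final LEFT:  [bravo, charlie, echo, echo]
Final RIGHT: [bravo, bravo, echo, echo]
i=0: L=bravo R=bravo -> agree -> bravo
i=1: BASE=delta L=charlie R=bravo all differ -> CONFLICT
i=2: L=echo R=echo -> agree -> echo
i=3: L=echo R=echo -> agree -> echo

Answer: bravo
<<<<<<< LEFT
charlie
=======
bravo
>>>>>>> RIGHT
echo
echo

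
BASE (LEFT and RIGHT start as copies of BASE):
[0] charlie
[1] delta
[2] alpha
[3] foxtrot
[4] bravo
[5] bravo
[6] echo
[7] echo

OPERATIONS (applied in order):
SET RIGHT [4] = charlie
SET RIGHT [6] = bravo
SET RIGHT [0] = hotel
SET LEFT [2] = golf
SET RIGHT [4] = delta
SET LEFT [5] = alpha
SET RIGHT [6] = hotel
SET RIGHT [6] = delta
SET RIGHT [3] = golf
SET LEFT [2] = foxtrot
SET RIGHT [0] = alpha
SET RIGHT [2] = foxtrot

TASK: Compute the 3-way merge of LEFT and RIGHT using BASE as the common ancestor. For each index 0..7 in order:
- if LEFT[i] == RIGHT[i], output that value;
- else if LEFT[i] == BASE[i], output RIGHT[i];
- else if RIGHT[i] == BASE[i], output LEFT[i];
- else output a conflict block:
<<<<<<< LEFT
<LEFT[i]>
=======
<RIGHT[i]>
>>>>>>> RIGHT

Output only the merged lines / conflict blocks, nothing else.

Final LEFT:  [charlie, delta, foxtrot, foxtrot, bravo, alpha, echo, echo]
Final RIGHT: [alpha, delta, foxtrot, golf, delta, bravo, delta, echo]
i=0: L=charlie=BASE, R=alpha -> take RIGHT -> alpha
i=1: L=delta R=delta -> agree -> delta
i=2: L=foxtrot R=foxtrot -> agree -> foxtrot
i=3: L=foxtrot=BASE, R=golf -> take RIGHT -> golf
i=4: L=bravo=BASE, R=delta -> take RIGHT -> delta
i=5: L=alpha, R=bravo=BASE -> take LEFT -> alpha
i=6: L=echo=BASE, R=delta -> take RIGHT -> delta
i=7: L=echo R=echo -> agree -> echo

Answer: alpha
delta
foxtrot
golf
delta
alpha
delta
echo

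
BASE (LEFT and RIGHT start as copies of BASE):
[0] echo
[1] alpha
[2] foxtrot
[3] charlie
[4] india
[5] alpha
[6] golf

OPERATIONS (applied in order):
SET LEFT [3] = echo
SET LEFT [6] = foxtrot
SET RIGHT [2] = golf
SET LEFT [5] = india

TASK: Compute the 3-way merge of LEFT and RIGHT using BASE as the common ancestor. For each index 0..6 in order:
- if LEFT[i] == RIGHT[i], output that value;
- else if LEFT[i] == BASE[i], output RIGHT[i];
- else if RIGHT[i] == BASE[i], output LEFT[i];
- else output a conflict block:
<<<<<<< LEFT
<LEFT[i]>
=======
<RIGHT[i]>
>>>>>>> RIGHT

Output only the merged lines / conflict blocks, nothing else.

Final LEFT:  [echo, alpha, foxtrot, echo, india, india, foxtrot]
Final RIGHT: [echo, alpha, golf, charlie, india, alpha, golf]
i=0: L=echo R=echo -> agree -> echo
i=1: L=alpha R=alpha -> agree -> alpha
i=2: L=foxtrot=BASE, R=golf -> take RIGHT -> golf
i=3: L=echo, R=charlie=BASE -> take LEFT -> echo
i=4: L=india R=india -> agree -> india
i=5: L=india, R=alpha=BASE -> take LEFT -> india
i=6: L=foxtrot, R=golf=BASE -> take LEFT -> foxtrot

Answer: echo
alpha
golf
echo
india
india
foxtrot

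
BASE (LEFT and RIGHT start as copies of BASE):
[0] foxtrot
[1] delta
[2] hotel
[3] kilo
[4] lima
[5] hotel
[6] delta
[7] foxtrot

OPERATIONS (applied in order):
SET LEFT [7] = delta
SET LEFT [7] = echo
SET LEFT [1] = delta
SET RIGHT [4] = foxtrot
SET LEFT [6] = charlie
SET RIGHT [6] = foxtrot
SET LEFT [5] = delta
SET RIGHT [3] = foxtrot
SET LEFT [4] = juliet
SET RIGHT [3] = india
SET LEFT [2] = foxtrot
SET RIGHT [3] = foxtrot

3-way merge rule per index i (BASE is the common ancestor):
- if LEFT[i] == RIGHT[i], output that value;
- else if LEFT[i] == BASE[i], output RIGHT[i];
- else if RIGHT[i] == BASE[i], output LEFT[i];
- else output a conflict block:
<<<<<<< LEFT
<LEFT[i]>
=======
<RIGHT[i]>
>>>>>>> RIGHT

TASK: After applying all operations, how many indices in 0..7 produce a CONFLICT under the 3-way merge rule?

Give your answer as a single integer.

Final LEFT:  [foxtrot, delta, foxtrot, kilo, juliet, delta, charlie, echo]
Final RIGHT: [foxtrot, delta, hotel, foxtrot, foxtrot, hotel, foxtrot, foxtrot]
i=0: L=foxtrot R=foxtrot -> agree -> foxtrot
i=1: L=delta R=delta -> agree -> delta
i=2: L=foxtrot, R=hotel=BASE -> take LEFT -> foxtrot
i=3: L=kilo=BASE, R=foxtrot -> take RIGHT -> foxtrot
i=4: BASE=lima L=juliet R=foxtrot all differ -> CONFLICT
i=5: L=delta, R=hotel=BASE -> take LEFT -> delta
i=6: BASE=delta L=charlie R=foxtrot all differ -> CONFLICT
i=7: L=echo, R=foxtrot=BASE -> take LEFT -> echo
Conflict count: 2

Answer: 2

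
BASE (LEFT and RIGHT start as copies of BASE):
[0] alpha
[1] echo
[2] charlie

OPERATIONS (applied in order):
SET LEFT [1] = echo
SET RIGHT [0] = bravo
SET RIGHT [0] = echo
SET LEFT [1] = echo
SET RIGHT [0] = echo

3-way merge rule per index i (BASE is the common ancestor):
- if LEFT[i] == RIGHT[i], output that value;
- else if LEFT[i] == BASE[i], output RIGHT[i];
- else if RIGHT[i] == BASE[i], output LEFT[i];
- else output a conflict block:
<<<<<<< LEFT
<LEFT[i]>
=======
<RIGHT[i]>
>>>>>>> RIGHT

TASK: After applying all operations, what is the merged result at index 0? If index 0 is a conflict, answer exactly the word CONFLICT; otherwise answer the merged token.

Answer: echo

Derivation:
Final LEFT:  [alpha, echo, charlie]
Final RIGHT: [echo, echo, charlie]
i=0: L=alpha=BASE, R=echo -> take RIGHT -> echo
i=1: L=echo R=echo -> agree -> echo
i=2: L=charlie R=charlie -> agree -> charlie
Index 0 -> echo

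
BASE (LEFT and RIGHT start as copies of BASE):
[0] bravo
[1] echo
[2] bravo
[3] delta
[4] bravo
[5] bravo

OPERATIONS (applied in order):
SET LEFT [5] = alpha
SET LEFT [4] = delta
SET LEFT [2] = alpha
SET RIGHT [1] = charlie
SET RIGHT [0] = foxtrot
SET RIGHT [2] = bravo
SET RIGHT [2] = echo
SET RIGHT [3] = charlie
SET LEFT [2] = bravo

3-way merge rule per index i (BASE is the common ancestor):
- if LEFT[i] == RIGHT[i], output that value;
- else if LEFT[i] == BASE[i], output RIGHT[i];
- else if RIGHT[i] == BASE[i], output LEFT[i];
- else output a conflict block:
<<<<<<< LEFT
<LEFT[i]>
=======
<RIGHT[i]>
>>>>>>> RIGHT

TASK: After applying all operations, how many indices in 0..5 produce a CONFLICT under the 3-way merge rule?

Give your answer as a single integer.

Answer: 0

Derivation:
Final LEFT:  [bravo, echo, bravo, delta, delta, alpha]
Final RIGHT: [foxtrot, charlie, echo, charlie, bravo, bravo]
i=0: L=bravo=BASE, R=foxtrot -> take RIGHT -> foxtrot
i=1: L=echo=BASE, R=charlie -> take RIGHT -> charlie
i=2: L=bravo=BASE, R=echo -> take RIGHT -> echo
i=3: L=delta=BASE, R=charlie -> take RIGHT -> charlie
i=4: L=delta, R=bravo=BASE -> take LEFT -> delta
i=5: L=alpha, R=bravo=BASE -> take LEFT -> alpha
Conflict count: 0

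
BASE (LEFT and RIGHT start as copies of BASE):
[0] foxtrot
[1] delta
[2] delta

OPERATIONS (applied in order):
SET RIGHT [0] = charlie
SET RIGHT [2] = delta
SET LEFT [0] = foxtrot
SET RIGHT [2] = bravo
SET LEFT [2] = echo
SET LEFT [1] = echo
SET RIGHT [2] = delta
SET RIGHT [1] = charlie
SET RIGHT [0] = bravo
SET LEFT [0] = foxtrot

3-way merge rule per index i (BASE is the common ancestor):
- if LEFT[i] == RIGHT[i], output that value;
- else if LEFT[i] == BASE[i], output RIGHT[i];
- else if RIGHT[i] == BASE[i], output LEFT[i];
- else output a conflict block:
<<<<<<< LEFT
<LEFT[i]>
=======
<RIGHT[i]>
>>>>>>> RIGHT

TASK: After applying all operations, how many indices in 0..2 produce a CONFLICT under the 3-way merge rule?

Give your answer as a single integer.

Answer: 1

Derivation:
Final LEFT:  [foxtrot, echo, echo]
Final RIGHT: [bravo, charlie, delta]
i=0: L=foxtrot=BASE, R=bravo -> take RIGHT -> bravo
i=1: BASE=delta L=echo R=charlie all differ -> CONFLICT
i=2: L=echo, R=delta=BASE -> take LEFT -> echo
Conflict count: 1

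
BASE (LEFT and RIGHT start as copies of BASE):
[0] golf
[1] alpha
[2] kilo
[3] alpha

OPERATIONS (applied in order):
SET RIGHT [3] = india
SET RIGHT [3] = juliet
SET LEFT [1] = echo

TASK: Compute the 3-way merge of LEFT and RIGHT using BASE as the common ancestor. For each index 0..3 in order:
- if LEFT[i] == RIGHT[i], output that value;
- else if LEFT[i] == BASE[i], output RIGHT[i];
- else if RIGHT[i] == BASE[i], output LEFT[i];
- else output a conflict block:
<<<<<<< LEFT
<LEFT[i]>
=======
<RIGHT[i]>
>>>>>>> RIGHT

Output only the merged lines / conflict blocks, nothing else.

Answer: golf
echo
kilo
juliet

Derivation:
Final LEFT:  [golf, echo, kilo, alpha]
Final RIGHT: [golf, alpha, kilo, juliet]
i=0: L=golf R=golf -> agree -> golf
i=1: L=echo, R=alpha=BASE -> take LEFT -> echo
i=2: L=kilo R=kilo -> agree -> kilo
i=3: L=alpha=BASE, R=juliet -> take RIGHT -> juliet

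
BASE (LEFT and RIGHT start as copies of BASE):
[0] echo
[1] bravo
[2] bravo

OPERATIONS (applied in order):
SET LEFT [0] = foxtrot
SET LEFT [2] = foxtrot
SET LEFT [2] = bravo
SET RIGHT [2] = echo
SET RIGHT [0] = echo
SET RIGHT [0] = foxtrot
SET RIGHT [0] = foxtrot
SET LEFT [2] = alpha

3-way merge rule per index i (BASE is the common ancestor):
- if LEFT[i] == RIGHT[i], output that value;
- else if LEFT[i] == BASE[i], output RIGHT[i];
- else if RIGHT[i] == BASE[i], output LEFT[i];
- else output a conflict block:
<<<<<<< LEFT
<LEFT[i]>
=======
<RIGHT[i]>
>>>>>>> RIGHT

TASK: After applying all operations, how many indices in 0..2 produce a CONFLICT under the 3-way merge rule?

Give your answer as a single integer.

Answer: 1

Derivation:
Final LEFT:  [foxtrot, bravo, alpha]
Final RIGHT: [foxtrot, bravo, echo]
i=0: L=foxtrot R=foxtrot -> agree -> foxtrot
i=1: L=bravo R=bravo -> agree -> bravo
i=2: BASE=bravo L=alpha R=echo all differ -> CONFLICT
Conflict count: 1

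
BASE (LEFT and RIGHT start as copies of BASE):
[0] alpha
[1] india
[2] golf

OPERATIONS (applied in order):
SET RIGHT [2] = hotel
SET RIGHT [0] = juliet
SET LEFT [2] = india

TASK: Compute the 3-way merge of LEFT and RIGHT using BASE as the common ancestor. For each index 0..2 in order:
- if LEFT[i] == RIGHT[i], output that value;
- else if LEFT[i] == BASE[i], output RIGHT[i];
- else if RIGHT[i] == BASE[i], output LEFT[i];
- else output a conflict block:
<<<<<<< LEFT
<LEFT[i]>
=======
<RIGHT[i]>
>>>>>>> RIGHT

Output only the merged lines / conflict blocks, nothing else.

Answer: juliet
india
<<<<<<< LEFT
india
=======
hotel
>>>>>>> RIGHT

Derivation:
Final LEFT:  [alpha, india, india]
Final RIGHT: [juliet, india, hotel]
i=0: L=alpha=BASE, R=juliet -> take RIGHT -> juliet
i=1: L=india R=india -> agree -> india
i=2: BASE=golf L=india R=hotel all differ -> CONFLICT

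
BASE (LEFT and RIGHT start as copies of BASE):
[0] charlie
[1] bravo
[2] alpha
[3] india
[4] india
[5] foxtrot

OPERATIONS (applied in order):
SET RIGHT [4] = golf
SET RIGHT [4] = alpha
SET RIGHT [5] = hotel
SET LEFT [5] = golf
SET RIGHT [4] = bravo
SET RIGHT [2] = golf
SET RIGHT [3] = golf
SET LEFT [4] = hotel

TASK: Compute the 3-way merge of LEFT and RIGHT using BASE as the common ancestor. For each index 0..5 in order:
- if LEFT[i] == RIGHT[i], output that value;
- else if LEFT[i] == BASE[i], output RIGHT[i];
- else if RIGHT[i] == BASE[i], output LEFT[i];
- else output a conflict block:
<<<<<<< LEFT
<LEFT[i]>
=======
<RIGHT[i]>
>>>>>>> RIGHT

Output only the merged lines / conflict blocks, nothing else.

Answer: charlie
bravo
golf
golf
<<<<<<< LEFT
hotel
=======
bravo
>>>>>>> RIGHT
<<<<<<< LEFT
golf
=======
hotel
>>>>>>> RIGHT

Derivation:
Final LEFT:  [charlie, bravo, alpha, india, hotel, golf]
Final RIGHT: [charlie, bravo, golf, golf, bravo, hotel]
i=0: L=charlie R=charlie -> agree -> charlie
i=1: L=bravo R=bravo -> agree -> bravo
i=2: L=alpha=BASE, R=golf -> take RIGHT -> golf
i=3: L=india=BASE, R=golf -> take RIGHT -> golf
i=4: BASE=india L=hotel R=bravo all differ -> CONFLICT
i=5: BASE=foxtrot L=golf R=hotel all differ -> CONFLICT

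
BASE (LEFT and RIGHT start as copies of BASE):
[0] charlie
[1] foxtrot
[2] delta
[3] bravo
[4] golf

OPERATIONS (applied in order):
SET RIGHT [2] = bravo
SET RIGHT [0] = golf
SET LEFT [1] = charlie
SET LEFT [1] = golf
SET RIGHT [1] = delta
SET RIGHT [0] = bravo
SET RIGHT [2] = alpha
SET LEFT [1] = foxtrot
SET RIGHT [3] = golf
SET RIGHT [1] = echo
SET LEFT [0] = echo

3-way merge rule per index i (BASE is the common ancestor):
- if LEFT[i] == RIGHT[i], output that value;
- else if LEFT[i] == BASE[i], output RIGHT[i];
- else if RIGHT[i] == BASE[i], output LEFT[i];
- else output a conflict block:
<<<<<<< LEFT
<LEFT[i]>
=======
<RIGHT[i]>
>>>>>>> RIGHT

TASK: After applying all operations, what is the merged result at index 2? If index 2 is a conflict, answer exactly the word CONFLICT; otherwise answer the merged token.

Final LEFT:  [echo, foxtrot, delta, bravo, golf]
Final RIGHT: [bravo, echo, alpha, golf, golf]
i=0: BASE=charlie L=echo R=bravo all differ -> CONFLICT
i=1: L=foxtrot=BASE, R=echo -> take RIGHT -> echo
i=2: L=delta=BASE, R=alpha -> take RIGHT -> alpha
i=3: L=bravo=BASE, R=golf -> take RIGHT -> golf
i=4: L=golf R=golf -> agree -> golf
Index 2 -> alpha

Answer: alpha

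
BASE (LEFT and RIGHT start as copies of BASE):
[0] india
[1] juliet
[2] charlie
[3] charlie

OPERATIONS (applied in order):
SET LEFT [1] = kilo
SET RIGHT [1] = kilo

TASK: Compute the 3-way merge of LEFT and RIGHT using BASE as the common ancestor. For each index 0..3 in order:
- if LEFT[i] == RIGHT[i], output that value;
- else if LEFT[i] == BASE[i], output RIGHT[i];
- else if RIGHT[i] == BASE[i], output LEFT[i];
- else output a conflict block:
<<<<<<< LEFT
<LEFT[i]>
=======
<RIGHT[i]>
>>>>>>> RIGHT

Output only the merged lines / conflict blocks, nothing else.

Answer: india
kilo
charlie
charlie

Derivation:
Final LEFT:  [india, kilo, charlie, charlie]
Final RIGHT: [india, kilo, charlie, charlie]
i=0: L=india R=india -> agree -> india
i=1: L=kilo R=kilo -> agree -> kilo
i=2: L=charlie R=charlie -> agree -> charlie
i=3: L=charlie R=charlie -> agree -> charlie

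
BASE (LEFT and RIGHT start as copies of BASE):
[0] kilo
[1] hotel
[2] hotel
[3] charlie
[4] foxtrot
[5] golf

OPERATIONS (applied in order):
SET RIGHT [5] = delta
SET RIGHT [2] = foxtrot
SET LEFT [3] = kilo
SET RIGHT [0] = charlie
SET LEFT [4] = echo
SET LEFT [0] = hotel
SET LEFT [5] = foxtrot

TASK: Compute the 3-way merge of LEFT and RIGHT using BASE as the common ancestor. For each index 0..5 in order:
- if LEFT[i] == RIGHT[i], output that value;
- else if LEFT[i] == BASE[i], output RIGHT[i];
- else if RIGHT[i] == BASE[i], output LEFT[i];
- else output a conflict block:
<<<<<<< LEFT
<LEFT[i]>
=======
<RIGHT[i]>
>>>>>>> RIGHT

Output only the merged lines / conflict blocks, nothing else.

Final LEFT:  [hotel, hotel, hotel, kilo, echo, foxtrot]
Final RIGHT: [charlie, hotel, foxtrot, charlie, foxtrot, delta]
i=0: BASE=kilo L=hotel R=charlie all differ -> CONFLICT
i=1: L=hotel R=hotel -> agree -> hotel
i=2: L=hotel=BASE, R=foxtrot -> take RIGHT -> foxtrot
i=3: L=kilo, R=charlie=BASE -> take LEFT -> kilo
i=4: L=echo, R=foxtrot=BASE -> take LEFT -> echo
i=5: BASE=golf L=foxtrot R=delta all differ -> CONFLICT

Answer: <<<<<<< LEFT
hotel
=======
charlie
>>>>>>> RIGHT
hotel
foxtrot
kilo
echo
<<<<<<< LEFT
foxtrot
=======
delta
>>>>>>> RIGHT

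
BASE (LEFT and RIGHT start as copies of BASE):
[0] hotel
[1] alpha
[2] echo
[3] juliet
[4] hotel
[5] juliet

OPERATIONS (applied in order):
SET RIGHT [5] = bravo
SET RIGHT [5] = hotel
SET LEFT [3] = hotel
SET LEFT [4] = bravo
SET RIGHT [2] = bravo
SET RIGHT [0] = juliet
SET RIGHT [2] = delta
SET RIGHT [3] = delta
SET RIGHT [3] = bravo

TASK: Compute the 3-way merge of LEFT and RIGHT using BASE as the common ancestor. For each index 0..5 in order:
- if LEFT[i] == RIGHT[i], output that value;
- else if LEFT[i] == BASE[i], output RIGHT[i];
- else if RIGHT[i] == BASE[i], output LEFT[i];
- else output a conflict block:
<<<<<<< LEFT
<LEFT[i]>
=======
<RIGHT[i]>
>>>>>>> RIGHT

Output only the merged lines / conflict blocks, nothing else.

Final LEFT:  [hotel, alpha, echo, hotel, bravo, juliet]
Final RIGHT: [juliet, alpha, delta, bravo, hotel, hotel]
i=0: L=hotel=BASE, R=juliet -> take RIGHT -> juliet
i=1: L=alpha R=alpha -> agree -> alpha
i=2: L=echo=BASE, R=delta -> take RIGHT -> delta
i=3: BASE=juliet L=hotel R=bravo all differ -> CONFLICT
i=4: L=bravo, R=hotel=BASE -> take LEFT -> bravo
i=5: L=juliet=BASE, R=hotel -> take RIGHT -> hotel

Answer: juliet
alpha
delta
<<<<<<< LEFT
hotel
=======
bravo
>>>>>>> RIGHT
bravo
hotel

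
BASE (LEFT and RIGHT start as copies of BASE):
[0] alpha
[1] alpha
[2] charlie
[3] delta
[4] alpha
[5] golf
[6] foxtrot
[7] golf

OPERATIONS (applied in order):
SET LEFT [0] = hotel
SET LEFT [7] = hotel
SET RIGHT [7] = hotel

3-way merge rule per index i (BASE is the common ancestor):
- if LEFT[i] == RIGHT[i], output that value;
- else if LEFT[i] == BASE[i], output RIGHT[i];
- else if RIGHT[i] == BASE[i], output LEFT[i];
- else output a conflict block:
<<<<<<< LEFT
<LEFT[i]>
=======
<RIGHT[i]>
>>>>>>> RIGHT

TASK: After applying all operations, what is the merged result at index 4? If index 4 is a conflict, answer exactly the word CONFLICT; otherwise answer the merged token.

Answer: alpha

Derivation:
Final LEFT:  [hotel, alpha, charlie, delta, alpha, golf, foxtrot, hotel]
Final RIGHT: [alpha, alpha, charlie, delta, alpha, golf, foxtrot, hotel]
i=0: L=hotel, R=alpha=BASE -> take LEFT -> hotel
i=1: L=alpha R=alpha -> agree -> alpha
i=2: L=charlie R=charlie -> agree -> charlie
i=3: L=delta R=delta -> agree -> delta
i=4: L=alpha R=alpha -> agree -> alpha
i=5: L=golf R=golf -> agree -> golf
i=6: L=foxtrot R=foxtrot -> agree -> foxtrot
i=7: L=hotel R=hotel -> agree -> hotel
Index 4 -> alpha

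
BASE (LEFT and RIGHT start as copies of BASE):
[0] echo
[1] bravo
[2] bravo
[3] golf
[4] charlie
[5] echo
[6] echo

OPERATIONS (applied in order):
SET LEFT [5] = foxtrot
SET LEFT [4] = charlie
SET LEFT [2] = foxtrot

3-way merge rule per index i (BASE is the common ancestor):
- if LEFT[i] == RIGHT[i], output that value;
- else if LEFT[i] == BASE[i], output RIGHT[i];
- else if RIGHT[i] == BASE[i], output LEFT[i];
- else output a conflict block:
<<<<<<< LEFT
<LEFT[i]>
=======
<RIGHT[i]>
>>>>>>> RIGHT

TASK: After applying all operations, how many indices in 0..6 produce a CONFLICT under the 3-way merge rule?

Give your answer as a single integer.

Answer: 0

Derivation:
Final LEFT:  [echo, bravo, foxtrot, golf, charlie, foxtrot, echo]
Final RIGHT: [echo, bravo, bravo, golf, charlie, echo, echo]
i=0: L=echo R=echo -> agree -> echo
i=1: L=bravo R=bravo -> agree -> bravo
i=2: L=foxtrot, R=bravo=BASE -> take LEFT -> foxtrot
i=3: L=golf R=golf -> agree -> golf
i=4: L=charlie R=charlie -> agree -> charlie
i=5: L=foxtrot, R=echo=BASE -> take LEFT -> foxtrot
i=6: L=echo R=echo -> agree -> echo
Conflict count: 0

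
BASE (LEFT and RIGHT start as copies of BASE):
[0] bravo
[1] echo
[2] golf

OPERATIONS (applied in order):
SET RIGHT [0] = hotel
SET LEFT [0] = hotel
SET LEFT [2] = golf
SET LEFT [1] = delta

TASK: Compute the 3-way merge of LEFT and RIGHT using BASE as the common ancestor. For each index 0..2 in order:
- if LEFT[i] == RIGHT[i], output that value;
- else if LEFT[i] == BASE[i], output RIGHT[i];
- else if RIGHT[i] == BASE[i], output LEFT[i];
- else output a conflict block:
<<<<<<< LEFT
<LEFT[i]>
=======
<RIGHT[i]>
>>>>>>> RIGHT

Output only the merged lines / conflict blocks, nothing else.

Final LEFT:  [hotel, delta, golf]
Final RIGHT: [hotel, echo, golf]
i=0: L=hotel R=hotel -> agree -> hotel
i=1: L=delta, R=echo=BASE -> take LEFT -> delta
i=2: L=golf R=golf -> agree -> golf

Answer: hotel
delta
golf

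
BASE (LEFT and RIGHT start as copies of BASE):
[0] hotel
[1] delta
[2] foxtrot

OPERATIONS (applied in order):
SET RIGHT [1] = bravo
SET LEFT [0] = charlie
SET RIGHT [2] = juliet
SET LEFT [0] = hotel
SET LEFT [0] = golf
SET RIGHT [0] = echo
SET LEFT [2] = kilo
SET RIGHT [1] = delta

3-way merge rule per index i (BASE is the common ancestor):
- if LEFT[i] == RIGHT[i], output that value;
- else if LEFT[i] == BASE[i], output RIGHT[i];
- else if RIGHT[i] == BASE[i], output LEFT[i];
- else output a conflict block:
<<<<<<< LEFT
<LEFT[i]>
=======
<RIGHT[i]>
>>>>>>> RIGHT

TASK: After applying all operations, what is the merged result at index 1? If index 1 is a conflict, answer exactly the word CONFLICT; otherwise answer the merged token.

Answer: delta

Derivation:
Final LEFT:  [golf, delta, kilo]
Final RIGHT: [echo, delta, juliet]
i=0: BASE=hotel L=golf R=echo all differ -> CONFLICT
i=1: L=delta R=delta -> agree -> delta
i=2: BASE=foxtrot L=kilo R=juliet all differ -> CONFLICT
Index 1 -> delta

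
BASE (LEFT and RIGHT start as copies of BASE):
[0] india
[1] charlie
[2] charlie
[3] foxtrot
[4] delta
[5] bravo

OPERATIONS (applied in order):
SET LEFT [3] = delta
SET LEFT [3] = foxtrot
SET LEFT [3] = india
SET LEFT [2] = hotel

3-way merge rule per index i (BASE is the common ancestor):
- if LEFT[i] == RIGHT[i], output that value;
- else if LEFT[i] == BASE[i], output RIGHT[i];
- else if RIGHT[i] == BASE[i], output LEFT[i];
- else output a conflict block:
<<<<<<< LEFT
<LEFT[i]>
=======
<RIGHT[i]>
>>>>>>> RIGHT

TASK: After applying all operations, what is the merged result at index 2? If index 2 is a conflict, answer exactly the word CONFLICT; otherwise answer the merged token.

Final LEFT:  [india, charlie, hotel, india, delta, bravo]
Final RIGHT: [india, charlie, charlie, foxtrot, delta, bravo]
i=0: L=india R=india -> agree -> india
i=1: L=charlie R=charlie -> agree -> charlie
i=2: L=hotel, R=charlie=BASE -> take LEFT -> hotel
i=3: L=india, R=foxtrot=BASE -> take LEFT -> india
i=4: L=delta R=delta -> agree -> delta
i=5: L=bravo R=bravo -> agree -> bravo
Index 2 -> hotel

Answer: hotel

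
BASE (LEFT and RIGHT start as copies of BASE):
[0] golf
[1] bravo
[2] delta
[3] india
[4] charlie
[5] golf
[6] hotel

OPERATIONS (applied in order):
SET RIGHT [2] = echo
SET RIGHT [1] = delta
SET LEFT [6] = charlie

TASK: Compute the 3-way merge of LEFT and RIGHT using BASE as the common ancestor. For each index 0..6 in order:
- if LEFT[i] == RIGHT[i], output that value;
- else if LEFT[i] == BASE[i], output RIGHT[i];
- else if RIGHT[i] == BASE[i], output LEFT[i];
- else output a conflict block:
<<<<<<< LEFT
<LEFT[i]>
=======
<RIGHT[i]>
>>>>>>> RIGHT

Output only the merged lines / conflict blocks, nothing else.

Answer: golf
delta
echo
india
charlie
golf
charlie

Derivation:
Final LEFT:  [golf, bravo, delta, india, charlie, golf, charlie]
Final RIGHT: [golf, delta, echo, india, charlie, golf, hotel]
i=0: L=golf R=golf -> agree -> golf
i=1: L=bravo=BASE, R=delta -> take RIGHT -> delta
i=2: L=delta=BASE, R=echo -> take RIGHT -> echo
i=3: L=india R=india -> agree -> india
i=4: L=charlie R=charlie -> agree -> charlie
i=5: L=golf R=golf -> agree -> golf
i=6: L=charlie, R=hotel=BASE -> take LEFT -> charlie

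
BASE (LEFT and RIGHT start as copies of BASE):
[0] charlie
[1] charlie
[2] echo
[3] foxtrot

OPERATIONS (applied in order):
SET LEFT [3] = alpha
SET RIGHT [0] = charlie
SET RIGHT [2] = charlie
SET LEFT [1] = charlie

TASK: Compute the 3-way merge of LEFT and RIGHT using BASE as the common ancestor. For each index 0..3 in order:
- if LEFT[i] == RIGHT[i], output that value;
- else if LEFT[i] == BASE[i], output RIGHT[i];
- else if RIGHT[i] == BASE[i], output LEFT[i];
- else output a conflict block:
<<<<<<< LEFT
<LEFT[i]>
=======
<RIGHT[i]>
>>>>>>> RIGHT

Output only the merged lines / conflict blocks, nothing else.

Final LEFT:  [charlie, charlie, echo, alpha]
Final RIGHT: [charlie, charlie, charlie, foxtrot]
i=0: L=charlie R=charlie -> agree -> charlie
i=1: L=charlie R=charlie -> agree -> charlie
i=2: L=echo=BASE, R=charlie -> take RIGHT -> charlie
i=3: L=alpha, R=foxtrot=BASE -> take LEFT -> alpha

Answer: charlie
charlie
charlie
alpha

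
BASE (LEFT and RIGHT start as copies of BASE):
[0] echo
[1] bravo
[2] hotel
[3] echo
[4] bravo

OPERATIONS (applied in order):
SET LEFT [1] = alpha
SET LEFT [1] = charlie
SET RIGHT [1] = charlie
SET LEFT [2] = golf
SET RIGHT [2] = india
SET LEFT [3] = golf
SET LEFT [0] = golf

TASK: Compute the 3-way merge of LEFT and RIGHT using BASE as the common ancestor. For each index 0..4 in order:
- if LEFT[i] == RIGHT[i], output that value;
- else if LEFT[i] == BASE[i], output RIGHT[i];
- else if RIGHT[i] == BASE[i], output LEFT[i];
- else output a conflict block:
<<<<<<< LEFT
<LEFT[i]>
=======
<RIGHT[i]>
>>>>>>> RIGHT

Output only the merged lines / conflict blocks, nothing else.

Answer: golf
charlie
<<<<<<< LEFT
golf
=======
india
>>>>>>> RIGHT
golf
bravo

Derivation:
Final LEFT:  [golf, charlie, golf, golf, bravo]
Final RIGHT: [echo, charlie, india, echo, bravo]
i=0: L=golf, R=echo=BASE -> take LEFT -> golf
i=1: L=charlie R=charlie -> agree -> charlie
i=2: BASE=hotel L=golf R=india all differ -> CONFLICT
i=3: L=golf, R=echo=BASE -> take LEFT -> golf
i=4: L=bravo R=bravo -> agree -> bravo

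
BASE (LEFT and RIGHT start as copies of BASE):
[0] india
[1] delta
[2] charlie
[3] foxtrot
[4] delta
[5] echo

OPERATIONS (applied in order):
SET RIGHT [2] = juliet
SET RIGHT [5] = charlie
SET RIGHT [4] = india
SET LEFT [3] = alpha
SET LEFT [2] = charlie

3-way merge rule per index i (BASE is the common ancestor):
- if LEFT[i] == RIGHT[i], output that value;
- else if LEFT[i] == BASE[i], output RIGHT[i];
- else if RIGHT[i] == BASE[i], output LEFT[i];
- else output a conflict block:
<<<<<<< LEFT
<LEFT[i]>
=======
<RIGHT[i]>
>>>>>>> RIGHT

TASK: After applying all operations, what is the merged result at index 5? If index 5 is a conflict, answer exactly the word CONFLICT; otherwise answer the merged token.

Answer: charlie

Derivation:
Final LEFT:  [india, delta, charlie, alpha, delta, echo]
Final RIGHT: [india, delta, juliet, foxtrot, india, charlie]
i=0: L=india R=india -> agree -> india
i=1: L=delta R=delta -> agree -> delta
i=2: L=charlie=BASE, R=juliet -> take RIGHT -> juliet
i=3: L=alpha, R=foxtrot=BASE -> take LEFT -> alpha
i=4: L=delta=BASE, R=india -> take RIGHT -> india
i=5: L=echo=BASE, R=charlie -> take RIGHT -> charlie
Index 5 -> charlie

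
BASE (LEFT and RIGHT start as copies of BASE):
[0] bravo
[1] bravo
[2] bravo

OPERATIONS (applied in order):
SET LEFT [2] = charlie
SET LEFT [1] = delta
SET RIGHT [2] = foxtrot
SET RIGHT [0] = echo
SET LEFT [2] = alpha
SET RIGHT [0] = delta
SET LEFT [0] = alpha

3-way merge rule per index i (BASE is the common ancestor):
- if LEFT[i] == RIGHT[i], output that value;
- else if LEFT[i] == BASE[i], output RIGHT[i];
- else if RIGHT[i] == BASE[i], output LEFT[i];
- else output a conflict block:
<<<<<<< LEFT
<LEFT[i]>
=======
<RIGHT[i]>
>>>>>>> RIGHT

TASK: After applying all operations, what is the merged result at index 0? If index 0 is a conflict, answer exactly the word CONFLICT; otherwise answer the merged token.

Answer: CONFLICT

Derivation:
Final LEFT:  [alpha, delta, alpha]
Final RIGHT: [delta, bravo, foxtrot]
i=0: BASE=bravo L=alpha R=delta all differ -> CONFLICT
i=1: L=delta, R=bravo=BASE -> take LEFT -> delta
i=2: BASE=bravo L=alpha R=foxtrot all differ -> CONFLICT
Index 0 -> CONFLICT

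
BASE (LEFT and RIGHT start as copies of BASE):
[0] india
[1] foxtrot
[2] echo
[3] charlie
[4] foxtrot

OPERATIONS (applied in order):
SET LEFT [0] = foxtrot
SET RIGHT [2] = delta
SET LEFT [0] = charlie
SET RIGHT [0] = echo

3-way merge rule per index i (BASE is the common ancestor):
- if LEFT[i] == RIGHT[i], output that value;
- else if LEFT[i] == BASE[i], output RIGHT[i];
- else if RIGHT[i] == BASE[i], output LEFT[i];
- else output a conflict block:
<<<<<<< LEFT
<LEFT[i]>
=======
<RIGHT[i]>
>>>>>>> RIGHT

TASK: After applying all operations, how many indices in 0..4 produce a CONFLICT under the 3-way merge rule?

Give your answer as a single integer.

Final LEFT:  [charlie, foxtrot, echo, charlie, foxtrot]
Final RIGHT: [echo, foxtrot, delta, charlie, foxtrot]
i=0: BASE=india L=charlie R=echo all differ -> CONFLICT
i=1: L=foxtrot R=foxtrot -> agree -> foxtrot
i=2: L=echo=BASE, R=delta -> take RIGHT -> delta
i=3: L=charlie R=charlie -> agree -> charlie
i=4: L=foxtrot R=foxtrot -> agree -> foxtrot
Conflict count: 1

Answer: 1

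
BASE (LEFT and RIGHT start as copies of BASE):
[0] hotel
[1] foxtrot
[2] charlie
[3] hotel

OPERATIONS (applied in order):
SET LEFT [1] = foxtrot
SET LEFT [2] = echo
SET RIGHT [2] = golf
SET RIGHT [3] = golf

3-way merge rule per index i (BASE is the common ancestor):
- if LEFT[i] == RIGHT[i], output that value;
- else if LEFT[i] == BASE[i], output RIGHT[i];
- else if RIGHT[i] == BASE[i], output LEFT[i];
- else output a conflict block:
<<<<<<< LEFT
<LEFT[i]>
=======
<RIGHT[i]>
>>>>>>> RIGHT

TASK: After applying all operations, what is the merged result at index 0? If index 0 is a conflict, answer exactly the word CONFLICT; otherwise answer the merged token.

Answer: hotel

Derivation:
Final LEFT:  [hotel, foxtrot, echo, hotel]
Final RIGHT: [hotel, foxtrot, golf, golf]
i=0: L=hotel R=hotel -> agree -> hotel
i=1: L=foxtrot R=foxtrot -> agree -> foxtrot
i=2: BASE=charlie L=echo R=golf all differ -> CONFLICT
i=3: L=hotel=BASE, R=golf -> take RIGHT -> golf
Index 0 -> hotel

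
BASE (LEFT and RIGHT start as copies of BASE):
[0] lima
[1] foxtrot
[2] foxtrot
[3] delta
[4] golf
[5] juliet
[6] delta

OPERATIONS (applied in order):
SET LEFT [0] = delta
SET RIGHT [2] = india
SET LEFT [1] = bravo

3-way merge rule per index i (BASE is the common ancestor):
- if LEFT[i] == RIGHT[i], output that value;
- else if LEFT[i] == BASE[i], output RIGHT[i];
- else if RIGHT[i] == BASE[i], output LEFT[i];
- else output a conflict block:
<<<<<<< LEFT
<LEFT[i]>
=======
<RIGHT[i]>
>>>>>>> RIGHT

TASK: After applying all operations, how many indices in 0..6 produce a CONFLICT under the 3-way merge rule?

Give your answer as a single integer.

Answer: 0

Derivation:
Final LEFT:  [delta, bravo, foxtrot, delta, golf, juliet, delta]
Final RIGHT: [lima, foxtrot, india, delta, golf, juliet, delta]
i=0: L=delta, R=lima=BASE -> take LEFT -> delta
i=1: L=bravo, R=foxtrot=BASE -> take LEFT -> bravo
i=2: L=foxtrot=BASE, R=india -> take RIGHT -> india
i=3: L=delta R=delta -> agree -> delta
i=4: L=golf R=golf -> agree -> golf
i=5: L=juliet R=juliet -> agree -> juliet
i=6: L=delta R=delta -> agree -> delta
Conflict count: 0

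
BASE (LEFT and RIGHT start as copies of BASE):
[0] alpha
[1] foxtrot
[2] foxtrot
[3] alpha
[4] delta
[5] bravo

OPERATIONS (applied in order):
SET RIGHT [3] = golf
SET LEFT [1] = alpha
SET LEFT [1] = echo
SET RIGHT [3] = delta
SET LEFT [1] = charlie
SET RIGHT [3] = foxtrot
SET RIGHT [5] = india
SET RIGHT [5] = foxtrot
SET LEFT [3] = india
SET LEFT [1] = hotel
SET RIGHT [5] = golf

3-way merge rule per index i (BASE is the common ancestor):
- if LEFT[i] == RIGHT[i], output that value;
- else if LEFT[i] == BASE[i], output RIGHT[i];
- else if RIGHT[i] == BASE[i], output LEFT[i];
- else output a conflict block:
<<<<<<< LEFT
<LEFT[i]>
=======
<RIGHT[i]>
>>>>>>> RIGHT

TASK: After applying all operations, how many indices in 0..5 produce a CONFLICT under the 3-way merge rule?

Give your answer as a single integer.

Answer: 1

Derivation:
Final LEFT:  [alpha, hotel, foxtrot, india, delta, bravo]
Final RIGHT: [alpha, foxtrot, foxtrot, foxtrot, delta, golf]
i=0: L=alpha R=alpha -> agree -> alpha
i=1: L=hotel, R=foxtrot=BASE -> take LEFT -> hotel
i=2: L=foxtrot R=foxtrot -> agree -> foxtrot
i=3: BASE=alpha L=india R=foxtrot all differ -> CONFLICT
i=4: L=delta R=delta -> agree -> delta
i=5: L=bravo=BASE, R=golf -> take RIGHT -> golf
Conflict count: 1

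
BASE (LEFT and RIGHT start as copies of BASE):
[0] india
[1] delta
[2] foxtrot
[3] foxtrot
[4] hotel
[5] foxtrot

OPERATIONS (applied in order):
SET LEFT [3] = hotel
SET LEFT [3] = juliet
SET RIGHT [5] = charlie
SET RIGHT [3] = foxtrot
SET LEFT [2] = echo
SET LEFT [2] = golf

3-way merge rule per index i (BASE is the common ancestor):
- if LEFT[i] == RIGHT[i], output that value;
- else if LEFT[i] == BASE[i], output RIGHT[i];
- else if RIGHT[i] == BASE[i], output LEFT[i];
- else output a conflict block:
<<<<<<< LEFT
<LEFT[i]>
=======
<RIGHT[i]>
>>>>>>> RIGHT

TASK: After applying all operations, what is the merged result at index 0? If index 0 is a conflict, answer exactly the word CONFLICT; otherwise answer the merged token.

Answer: india

Derivation:
Final LEFT:  [india, delta, golf, juliet, hotel, foxtrot]
Final RIGHT: [india, delta, foxtrot, foxtrot, hotel, charlie]
i=0: L=india R=india -> agree -> india
i=1: L=delta R=delta -> agree -> delta
i=2: L=golf, R=foxtrot=BASE -> take LEFT -> golf
i=3: L=juliet, R=foxtrot=BASE -> take LEFT -> juliet
i=4: L=hotel R=hotel -> agree -> hotel
i=5: L=foxtrot=BASE, R=charlie -> take RIGHT -> charlie
Index 0 -> india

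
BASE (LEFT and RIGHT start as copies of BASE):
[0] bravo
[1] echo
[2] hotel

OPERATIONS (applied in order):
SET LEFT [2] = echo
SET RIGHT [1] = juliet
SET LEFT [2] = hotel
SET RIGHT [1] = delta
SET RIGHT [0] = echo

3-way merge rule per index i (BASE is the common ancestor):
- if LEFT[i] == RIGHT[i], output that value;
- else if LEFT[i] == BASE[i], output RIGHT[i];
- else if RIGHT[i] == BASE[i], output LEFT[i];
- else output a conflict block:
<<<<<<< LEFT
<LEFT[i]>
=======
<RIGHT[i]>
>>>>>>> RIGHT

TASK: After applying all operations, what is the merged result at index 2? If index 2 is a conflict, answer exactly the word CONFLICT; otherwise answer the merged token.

Answer: hotel

Derivation:
Final LEFT:  [bravo, echo, hotel]
Final RIGHT: [echo, delta, hotel]
i=0: L=bravo=BASE, R=echo -> take RIGHT -> echo
i=1: L=echo=BASE, R=delta -> take RIGHT -> delta
i=2: L=hotel R=hotel -> agree -> hotel
Index 2 -> hotel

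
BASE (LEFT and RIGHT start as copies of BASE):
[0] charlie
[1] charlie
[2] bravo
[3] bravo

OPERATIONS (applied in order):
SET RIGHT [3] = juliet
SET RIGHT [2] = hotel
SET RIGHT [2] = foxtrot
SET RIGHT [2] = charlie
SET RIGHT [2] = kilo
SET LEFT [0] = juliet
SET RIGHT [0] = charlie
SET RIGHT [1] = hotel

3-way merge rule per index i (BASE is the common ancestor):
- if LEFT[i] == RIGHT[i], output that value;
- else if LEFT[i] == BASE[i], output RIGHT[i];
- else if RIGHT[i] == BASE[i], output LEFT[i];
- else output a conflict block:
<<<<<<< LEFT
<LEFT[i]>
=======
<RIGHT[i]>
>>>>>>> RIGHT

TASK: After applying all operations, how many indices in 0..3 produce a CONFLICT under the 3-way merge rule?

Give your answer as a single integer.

Final LEFT:  [juliet, charlie, bravo, bravo]
Final RIGHT: [charlie, hotel, kilo, juliet]
i=0: L=juliet, R=charlie=BASE -> take LEFT -> juliet
i=1: L=charlie=BASE, R=hotel -> take RIGHT -> hotel
i=2: L=bravo=BASE, R=kilo -> take RIGHT -> kilo
i=3: L=bravo=BASE, R=juliet -> take RIGHT -> juliet
Conflict count: 0

Answer: 0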